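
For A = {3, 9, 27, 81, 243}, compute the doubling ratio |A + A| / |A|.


|A| = 5.
Compute A + A by enumerating all 25 pairs.
A + A = {6, 12, 18, 30, 36, 54, 84, 90, 108, 162, 246, 252, 270, 324, 486}, so |A + A| = 15.
K = |A + A| / |A| = 15/5 = 3/1 ≈ 3.0000.
Reference: AP of size 5 gives K = 9/5 ≈ 1.8000; a fully generic set of size 5 gives K ≈ 3.0000.

|A| = 5, |A + A| = 15, K = 15/5 = 3/1.


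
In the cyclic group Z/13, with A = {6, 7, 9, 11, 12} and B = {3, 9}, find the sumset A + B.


Work in Z/13Z: reduce every sum a + b modulo 13.
Enumerate all 10 pairs:
a = 6: 6+3=9, 6+9=2
a = 7: 7+3=10, 7+9=3
a = 9: 9+3=12, 9+9=5
a = 11: 11+3=1, 11+9=7
a = 12: 12+3=2, 12+9=8
Distinct residues collected: {1, 2, 3, 5, 7, 8, 9, 10, 12}
|A + B| = 9 (out of 13 total residues).

A + B = {1, 2, 3, 5, 7, 8, 9, 10, 12}


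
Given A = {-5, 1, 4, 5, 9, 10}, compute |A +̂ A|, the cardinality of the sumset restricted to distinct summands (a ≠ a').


Restricted sumset: A +̂ A = {a + a' : a ∈ A, a' ∈ A, a ≠ a'}.
Equivalently, take A + A and drop any sum 2a that is achievable ONLY as a + a for a ∈ A (i.e. sums representable only with equal summands).
Enumerate pairs (a, a') with a < a' (symmetric, so each unordered pair gives one sum; this covers all a ≠ a'):
  -5 + 1 = -4
  -5 + 4 = -1
  -5 + 5 = 0
  -5 + 9 = 4
  -5 + 10 = 5
  1 + 4 = 5
  1 + 5 = 6
  1 + 9 = 10
  1 + 10 = 11
  4 + 5 = 9
  4 + 9 = 13
  4 + 10 = 14
  5 + 9 = 14
  5 + 10 = 15
  9 + 10 = 19
Collected distinct sums: {-4, -1, 0, 4, 5, 6, 9, 10, 11, 13, 14, 15, 19}
|A +̂ A| = 13
(Reference bound: |A +̂ A| ≥ 2|A| - 3 for |A| ≥ 2, with |A| = 6 giving ≥ 9.)

|A +̂ A| = 13


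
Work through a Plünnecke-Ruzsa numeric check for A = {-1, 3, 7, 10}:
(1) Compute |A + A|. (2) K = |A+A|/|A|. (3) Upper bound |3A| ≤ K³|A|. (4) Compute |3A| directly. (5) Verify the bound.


|A| = 4.
Step 1: Compute A + A by enumerating all 16 pairs.
A + A = {-2, 2, 6, 9, 10, 13, 14, 17, 20}, so |A + A| = 9.
Step 2: Doubling constant K = |A + A|/|A| = 9/4 = 9/4 ≈ 2.2500.
Step 3: Plünnecke-Ruzsa gives |3A| ≤ K³·|A| = (2.2500)³ · 4 ≈ 45.5625.
Step 4: Compute 3A = A + A + A directly by enumerating all triples (a,b,c) ∈ A³; |3A| = 16.
Step 5: Check 16 ≤ 45.5625? Yes ✓.

K = 9/4, Plünnecke-Ruzsa bound K³|A| ≈ 45.5625, |3A| = 16, inequality holds.


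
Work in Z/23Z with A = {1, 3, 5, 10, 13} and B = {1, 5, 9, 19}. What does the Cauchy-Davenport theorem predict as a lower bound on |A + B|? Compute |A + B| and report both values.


Cauchy-Davenport: |A + B| ≥ min(p, |A| + |B| - 1) for A, B nonempty in Z/pZ.
|A| = 5, |B| = 4, p = 23.
CD lower bound = min(23, 5 + 4 - 1) = min(23, 8) = 8.
Compute A + B mod 23 directly:
a = 1: 1+1=2, 1+5=6, 1+9=10, 1+19=20
a = 3: 3+1=4, 3+5=8, 3+9=12, 3+19=22
a = 5: 5+1=6, 5+5=10, 5+9=14, 5+19=1
a = 10: 10+1=11, 10+5=15, 10+9=19, 10+19=6
a = 13: 13+1=14, 13+5=18, 13+9=22, 13+19=9
A + B = {1, 2, 4, 6, 8, 9, 10, 11, 12, 14, 15, 18, 19, 20, 22}, so |A + B| = 15.
Verify: 15 ≥ 8? Yes ✓.

CD lower bound = 8, actual |A + B| = 15.


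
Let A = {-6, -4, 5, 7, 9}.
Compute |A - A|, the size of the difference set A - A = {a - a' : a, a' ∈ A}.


A - A = {a - a' : a, a' ∈ A}; |A| = 5.
Bounds: 2|A|-1 ≤ |A - A| ≤ |A|² - |A| + 1, i.e. 9 ≤ |A - A| ≤ 21.
Note: 0 ∈ A - A always (from a - a). The set is symmetric: if d ∈ A - A then -d ∈ A - A.
Enumerate nonzero differences d = a - a' with a > a' (then include -d):
Positive differences: {2, 4, 9, 11, 13, 15}
Full difference set: {0} ∪ (positive diffs) ∪ (negative diffs).
|A - A| = 1 + 2·6 = 13 (matches direct enumeration: 13).

|A - A| = 13


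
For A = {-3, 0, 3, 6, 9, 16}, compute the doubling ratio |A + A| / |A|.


|A| = 6.
Compute A + A by enumerating all 36 pairs.
A + A = {-6, -3, 0, 3, 6, 9, 12, 13, 15, 16, 18, 19, 22, 25, 32}, so |A + A| = 15.
K = |A + A| / |A| = 15/6 = 5/2 ≈ 2.5000.
Reference: AP of size 6 gives K = 11/6 ≈ 1.8333; a fully generic set of size 6 gives K ≈ 3.5000.

|A| = 6, |A + A| = 15, K = 15/6 = 5/2.


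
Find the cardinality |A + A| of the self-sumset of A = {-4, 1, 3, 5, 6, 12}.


A + A = {a + a' : a, a' ∈ A}; |A| = 6.
General bounds: 2|A| - 1 ≤ |A + A| ≤ |A|(|A|+1)/2, i.e. 11 ≤ |A + A| ≤ 21.
Lower bound 2|A|-1 is attained iff A is an arithmetic progression.
Enumerate sums a + a' for a ≤ a' (symmetric, so this suffices):
a = -4: -4+-4=-8, -4+1=-3, -4+3=-1, -4+5=1, -4+6=2, -4+12=8
a = 1: 1+1=2, 1+3=4, 1+5=6, 1+6=7, 1+12=13
a = 3: 3+3=6, 3+5=8, 3+6=9, 3+12=15
a = 5: 5+5=10, 5+6=11, 5+12=17
a = 6: 6+6=12, 6+12=18
a = 12: 12+12=24
Distinct sums: {-8, -3, -1, 1, 2, 4, 6, 7, 8, 9, 10, 11, 12, 13, 15, 17, 18, 24}
|A + A| = 18

|A + A| = 18


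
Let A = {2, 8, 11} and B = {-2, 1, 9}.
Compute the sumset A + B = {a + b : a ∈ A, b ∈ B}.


A + B = {a + b : a ∈ A, b ∈ B}.
Enumerate all |A|·|B| = 3·3 = 9 pairs (a, b) and collect distinct sums.
a = 2: 2+-2=0, 2+1=3, 2+9=11
a = 8: 8+-2=6, 8+1=9, 8+9=17
a = 11: 11+-2=9, 11+1=12, 11+9=20
Collecting distinct sums: A + B = {0, 3, 6, 9, 11, 12, 17, 20}
|A + B| = 8

A + B = {0, 3, 6, 9, 11, 12, 17, 20}


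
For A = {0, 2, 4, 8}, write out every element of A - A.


A - A = {a - a' : a, a' ∈ A}.
Compute a - a' for each ordered pair (a, a'):
a = 0: 0-0=0, 0-2=-2, 0-4=-4, 0-8=-8
a = 2: 2-0=2, 2-2=0, 2-4=-2, 2-8=-6
a = 4: 4-0=4, 4-2=2, 4-4=0, 4-8=-4
a = 8: 8-0=8, 8-2=6, 8-4=4, 8-8=0
Collecting distinct values (and noting 0 appears from a-a):
A - A = {-8, -6, -4, -2, 0, 2, 4, 6, 8}
|A - A| = 9

A - A = {-8, -6, -4, -2, 0, 2, 4, 6, 8}


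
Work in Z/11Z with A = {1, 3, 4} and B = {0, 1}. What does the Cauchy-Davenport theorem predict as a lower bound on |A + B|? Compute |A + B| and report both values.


Cauchy-Davenport: |A + B| ≥ min(p, |A| + |B| - 1) for A, B nonempty in Z/pZ.
|A| = 3, |B| = 2, p = 11.
CD lower bound = min(11, 3 + 2 - 1) = min(11, 4) = 4.
Compute A + B mod 11 directly:
a = 1: 1+0=1, 1+1=2
a = 3: 3+0=3, 3+1=4
a = 4: 4+0=4, 4+1=5
A + B = {1, 2, 3, 4, 5}, so |A + B| = 5.
Verify: 5 ≥ 4? Yes ✓.

CD lower bound = 4, actual |A + B| = 5.


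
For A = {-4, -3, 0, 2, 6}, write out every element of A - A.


A - A = {a - a' : a, a' ∈ A}.
Compute a - a' for each ordered pair (a, a'):
a = -4: -4--4=0, -4--3=-1, -4-0=-4, -4-2=-6, -4-6=-10
a = -3: -3--4=1, -3--3=0, -3-0=-3, -3-2=-5, -3-6=-9
a = 0: 0--4=4, 0--3=3, 0-0=0, 0-2=-2, 0-6=-6
a = 2: 2--4=6, 2--3=5, 2-0=2, 2-2=0, 2-6=-4
a = 6: 6--4=10, 6--3=9, 6-0=6, 6-2=4, 6-6=0
Collecting distinct values (and noting 0 appears from a-a):
A - A = {-10, -9, -6, -5, -4, -3, -2, -1, 0, 1, 2, 3, 4, 5, 6, 9, 10}
|A - A| = 17

A - A = {-10, -9, -6, -5, -4, -3, -2, -1, 0, 1, 2, 3, 4, 5, 6, 9, 10}


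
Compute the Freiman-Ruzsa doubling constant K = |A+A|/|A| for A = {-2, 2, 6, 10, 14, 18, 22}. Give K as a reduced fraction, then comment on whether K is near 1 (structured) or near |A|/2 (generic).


|A| = 7.
Compute A + A by enumerating all 49 pairs.
A + A = {-4, 0, 4, 8, 12, 16, 20, 24, 28, 32, 36, 40, 44}, so |A + A| = 13.
K = |A + A| / |A| = 13/7 (already in lowest terms) ≈ 1.8571.
Reference: AP of size 7 gives K = 13/7 ≈ 1.8571; a fully generic set of size 7 gives K ≈ 4.0000.

|A| = 7, |A + A| = 13, K = 13/7.


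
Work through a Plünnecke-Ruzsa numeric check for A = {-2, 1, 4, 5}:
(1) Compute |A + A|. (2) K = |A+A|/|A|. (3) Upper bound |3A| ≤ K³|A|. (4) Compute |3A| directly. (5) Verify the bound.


|A| = 4.
Step 1: Compute A + A by enumerating all 16 pairs.
A + A = {-4, -1, 2, 3, 5, 6, 8, 9, 10}, so |A + A| = 9.
Step 2: Doubling constant K = |A + A|/|A| = 9/4 = 9/4 ≈ 2.2500.
Step 3: Plünnecke-Ruzsa gives |3A| ≤ K³·|A| = (2.2500)³ · 4 ≈ 45.5625.
Step 4: Compute 3A = A + A + A directly by enumerating all triples (a,b,c) ∈ A³; |3A| = 16.
Step 5: Check 16 ≤ 45.5625? Yes ✓.

K = 9/4, Plünnecke-Ruzsa bound K³|A| ≈ 45.5625, |3A| = 16, inequality holds.


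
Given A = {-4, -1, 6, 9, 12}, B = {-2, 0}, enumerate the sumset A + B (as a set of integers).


A + B = {a + b : a ∈ A, b ∈ B}.
Enumerate all |A|·|B| = 5·2 = 10 pairs (a, b) and collect distinct sums.
a = -4: -4+-2=-6, -4+0=-4
a = -1: -1+-2=-3, -1+0=-1
a = 6: 6+-2=4, 6+0=6
a = 9: 9+-2=7, 9+0=9
a = 12: 12+-2=10, 12+0=12
Collecting distinct sums: A + B = {-6, -4, -3, -1, 4, 6, 7, 9, 10, 12}
|A + B| = 10

A + B = {-6, -4, -3, -1, 4, 6, 7, 9, 10, 12}


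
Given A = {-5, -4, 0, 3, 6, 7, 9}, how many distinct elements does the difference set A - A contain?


A - A = {a - a' : a, a' ∈ A}; |A| = 7.
Bounds: 2|A|-1 ≤ |A - A| ≤ |A|² - |A| + 1, i.e. 13 ≤ |A - A| ≤ 43.
Note: 0 ∈ A - A always (from a - a). The set is symmetric: if d ∈ A - A then -d ∈ A - A.
Enumerate nonzero differences d = a - a' with a > a' (then include -d):
Positive differences: {1, 2, 3, 4, 5, 6, 7, 8, 9, 10, 11, 12, 13, 14}
Full difference set: {0} ∪ (positive diffs) ∪ (negative diffs).
|A - A| = 1 + 2·14 = 29 (matches direct enumeration: 29).

|A - A| = 29


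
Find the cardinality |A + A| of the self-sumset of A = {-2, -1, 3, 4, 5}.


A + A = {a + a' : a, a' ∈ A}; |A| = 5.
General bounds: 2|A| - 1 ≤ |A + A| ≤ |A|(|A|+1)/2, i.e. 9 ≤ |A + A| ≤ 15.
Lower bound 2|A|-1 is attained iff A is an arithmetic progression.
Enumerate sums a + a' for a ≤ a' (symmetric, so this suffices):
a = -2: -2+-2=-4, -2+-1=-3, -2+3=1, -2+4=2, -2+5=3
a = -1: -1+-1=-2, -1+3=2, -1+4=3, -1+5=4
a = 3: 3+3=6, 3+4=7, 3+5=8
a = 4: 4+4=8, 4+5=9
a = 5: 5+5=10
Distinct sums: {-4, -3, -2, 1, 2, 3, 4, 6, 7, 8, 9, 10}
|A + A| = 12

|A + A| = 12


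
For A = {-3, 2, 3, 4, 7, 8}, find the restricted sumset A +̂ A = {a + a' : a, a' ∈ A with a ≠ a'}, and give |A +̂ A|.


Restricted sumset: A +̂ A = {a + a' : a ∈ A, a' ∈ A, a ≠ a'}.
Equivalently, take A + A and drop any sum 2a that is achievable ONLY as a + a for a ∈ A (i.e. sums representable only with equal summands).
Enumerate pairs (a, a') with a < a' (symmetric, so each unordered pair gives one sum; this covers all a ≠ a'):
  -3 + 2 = -1
  -3 + 3 = 0
  -3 + 4 = 1
  -3 + 7 = 4
  -3 + 8 = 5
  2 + 3 = 5
  2 + 4 = 6
  2 + 7 = 9
  2 + 8 = 10
  3 + 4 = 7
  3 + 7 = 10
  3 + 8 = 11
  4 + 7 = 11
  4 + 8 = 12
  7 + 8 = 15
Collected distinct sums: {-1, 0, 1, 4, 5, 6, 7, 9, 10, 11, 12, 15}
|A +̂ A| = 12
(Reference bound: |A +̂ A| ≥ 2|A| - 3 for |A| ≥ 2, with |A| = 6 giving ≥ 9.)

|A +̂ A| = 12


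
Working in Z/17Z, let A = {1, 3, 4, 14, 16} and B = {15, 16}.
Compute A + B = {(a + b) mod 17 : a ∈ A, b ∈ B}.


Work in Z/17Z: reduce every sum a + b modulo 17.
Enumerate all 10 pairs:
a = 1: 1+15=16, 1+16=0
a = 3: 3+15=1, 3+16=2
a = 4: 4+15=2, 4+16=3
a = 14: 14+15=12, 14+16=13
a = 16: 16+15=14, 16+16=15
Distinct residues collected: {0, 1, 2, 3, 12, 13, 14, 15, 16}
|A + B| = 9 (out of 17 total residues).

A + B = {0, 1, 2, 3, 12, 13, 14, 15, 16}


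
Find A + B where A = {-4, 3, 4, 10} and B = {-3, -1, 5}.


A + B = {a + b : a ∈ A, b ∈ B}.
Enumerate all |A|·|B| = 4·3 = 12 pairs (a, b) and collect distinct sums.
a = -4: -4+-3=-7, -4+-1=-5, -4+5=1
a = 3: 3+-3=0, 3+-1=2, 3+5=8
a = 4: 4+-3=1, 4+-1=3, 4+5=9
a = 10: 10+-3=7, 10+-1=9, 10+5=15
Collecting distinct sums: A + B = {-7, -5, 0, 1, 2, 3, 7, 8, 9, 15}
|A + B| = 10

A + B = {-7, -5, 0, 1, 2, 3, 7, 8, 9, 15}


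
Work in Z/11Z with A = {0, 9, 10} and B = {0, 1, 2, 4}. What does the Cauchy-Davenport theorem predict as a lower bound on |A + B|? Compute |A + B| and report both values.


Cauchy-Davenport: |A + B| ≥ min(p, |A| + |B| - 1) for A, B nonempty in Z/pZ.
|A| = 3, |B| = 4, p = 11.
CD lower bound = min(11, 3 + 4 - 1) = min(11, 6) = 6.
Compute A + B mod 11 directly:
a = 0: 0+0=0, 0+1=1, 0+2=2, 0+4=4
a = 9: 9+0=9, 9+1=10, 9+2=0, 9+4=2
a = 10: 10+0=10, 10+1=0, 10+2=1, 10+4=3
A + B = {0, 1, 2, 3, 4, 9, 10}, so |A + B| = 7.
Verify: 7 ≥ 6? Yes ✓.

CD lower bound = 6, actual |A + B| = 7.


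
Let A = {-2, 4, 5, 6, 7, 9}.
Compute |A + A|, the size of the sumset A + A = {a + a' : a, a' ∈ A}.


A + A = {a + a' : a, a' ∈ A}; |A| = 6.
General bounds: 2|A| - 1 ≤ |A + A| ≤ |A|(|A|+1)/2, i.e. 11 ≤ |A + A| ≤ 21.
Lower bound 2|A|-1 is attained iff A is an arithmetic progression.
Enumerate sums a + a' for a ≤ a' (symmetric, so this suffices):
a = -2: -2+-2=-4, -2+4=2, -2+5=3, -2+6=4, -2+7=5, -2+9=7
a = 4: 4+4=8, 4+5=9, 4+6=10, 4+7=11, 4+9=13
a = 5: 5+5=10, 5+6=11, 5+7=12, 5+9=14
a = 6: 6+6=12, 6+7=13, 6+9=15
a = 7: 7+7=14, 7+9=16
a = 9: 9+9=18
Distinct sums: {-4, 2, 3, 4, 5, 7, 8, 9, 10, 11, 12, 13, 14, 15, 16, 18}
|A + A| = 16

|A + A| = 16


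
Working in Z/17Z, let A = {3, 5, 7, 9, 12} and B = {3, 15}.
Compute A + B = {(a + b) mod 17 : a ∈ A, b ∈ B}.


Work in Z/17Z: reduce every sum a + b modulo 17.
Enumerate all 10 pairs:
a = 3: 3+3=6, 3+15=1
a = 5: 5+3=8, 5+15=3
a = 7: 7+3=10, 7+15=5
a = 9: 9+3=12, 9+15=7
a = 12: 12+3=15, 12+15=10
Distinct residues collected: {1, 3, 5, 6, 7, 8, 10, 12, 15}
|A + B| = 9 (out of 17 total residues).

A + B = {1, 3, 5, 6, 7, 8, 10, 12, 15}


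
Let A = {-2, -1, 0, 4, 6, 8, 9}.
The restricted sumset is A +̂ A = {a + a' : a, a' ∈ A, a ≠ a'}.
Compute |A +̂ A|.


Restricted sumset: A +̂ A = {a + a' : a ∈ A, a' ∈ A, a ≠ a'}.
Equivalently, take A + A and drop any sum 2a that is achievable ONLY as a + a for a ∈ A (i.e. sums representable only with equal summands).
Enumerate pairs (a, a') with a < a' (symmetric, so each unordered pair gives one sum; this covers all a ≠ a'):
  -2 + -1 = -3
  -2 + 0 = -2
  -2 + 4 = 2
  -2 + 6 = 4
  -2 + 8 = 6
  -2 + 9 = 7
  -1 + 0 = -1
  -1 + 4 = 3
  -1 + 6 = 5
  -1 + 8 = 7
  -1 + 9 = 8
  0 + 4 = 4
  0 + 6 = 6
  0 + 8 = 8
  0 + 9 = 9
  4 + 6 = 10
  4 + 8 = 12
  4 + 9 = 13
  6 + 8 = 14
  6 + 9 = 15
  8 + 9 = 17
Collected distinct sums: {-3, -2, -1, 2, 3, 4, 5, 6, 7, 8, 9, 10, 12, 13, 14, 15, 17}
|A +̂ A| = 17
(Reference bound: |A +̂ A| ≥ 2|A| - 3 for |A| ≥ 2, with |A| = 7 giving ≥ 11.)

|A +̂ A| = 17


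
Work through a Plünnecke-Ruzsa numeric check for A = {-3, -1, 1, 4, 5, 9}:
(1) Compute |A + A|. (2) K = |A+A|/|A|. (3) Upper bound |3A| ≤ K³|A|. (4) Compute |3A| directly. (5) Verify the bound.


|A| = 6.
Step 1: Compute A + A by enumerating all 36 pairs.
A + A = {-6, -4, -2, 0, 1, 2, 3, 4, 5, 6, 8, 9, 10, 13, 14, 18}, so |A + A| = 16.
Step 2: Doubling constant K = |A + A|/|A| = 16/6 = 16/6 ≈ 2.6667.
Step 3: Plünnecke-Ruzsa gives |3A| ≤ K³·|A| = (2.6667)³ · 6 ≈ 113.7778.
Step 4: Compute 3A = A + A + A directly by enumerating all triples (a,b,c) ∈ A³; |3A| = 28.
Step 5: Check 28 ≤ 113.7778? Yes ✓.

K = 16/6, Plünnecke-Ruzsa bound K³|A| ≈ 113.7778, |3A| = 28, inequality holds.


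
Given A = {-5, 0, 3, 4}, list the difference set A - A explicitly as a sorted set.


A - A = {a - a' : a, a' ∈ A}.
Compute a - a' for each ordered pair (a, a'):
a = -5: -5--5=0, -5-0=-5, -5-3=-8, -5-4=-9
a = 0: 0--5=5, 0-0=0, 0-3=-3, 0-4=-4
a = 3: 3--5=8, 3-0=3, 3-3=0, 3-4=-1
a = 4: 4--5=9, 4-0=4, 4-3=1, 4-4=0
Collecting distinct values (and noting 0 appears from a-a):
A - A = {-9, -8, -5, -4, -3, -1, 0, 1, 3, 4, 5, 8, 9}
|A - A| = 13

A - A = {-9, -8, -5, -4, -3, -1, 0, 1, 3, 4, 5, 8, 9}


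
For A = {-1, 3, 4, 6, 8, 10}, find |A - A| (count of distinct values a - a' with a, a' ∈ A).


A - A = {a - a' : a, a' ∈ A}; |A| = 6.
Bounds: 2|A|-1 ≤ |A - A| ≤ |A|² - |A| + 1, i.e. 11 ≤ |A - A| ≤ 31.
Note: 0 ∈ A - A always (from a - a). The set is symmetric: if d ∈ A - A then -d ∈ A - A.
Enumerate nonzero differences d = a - a' with a > a' (then include -d):
Positive differences: {1, 2, 3, 4, 5, 6, 7, 9, 11}
Full difference set: {0} ∪ (positive diffs) ∪ (negative diffs).
|A - A| = 1 + 2·9 = 19 (matches direct enumeration: 19).

|A - A| = 19


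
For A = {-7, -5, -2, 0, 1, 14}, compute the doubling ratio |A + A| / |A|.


|A| = 6.
Compute A + A by enumerating all 36 pairs.
A + A = {-14, -12, -10, -9, -7, -6, -5, -4, -2, -1, 0, 1, 2, 7, 9, 12, 14, 15, 28}, so |A + A| = 19.
K = |A + A| / |A| = 19/6 (already in lowest terms) ≈ 3.1667.
Reference: AP of size 6 gives K = 11/6 ≈ 1.8333; a fully generic set of size 6 gives K ≈ 3.5000.

|A| = 6, |A + A| = 19, K = 19/6.


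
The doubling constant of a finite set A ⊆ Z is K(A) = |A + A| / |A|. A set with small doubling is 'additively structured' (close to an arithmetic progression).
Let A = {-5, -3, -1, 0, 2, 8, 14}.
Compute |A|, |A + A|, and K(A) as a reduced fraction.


|A| = 7.
Compute A + A by enumerating all 49 pairs.
A + A = {-10, -8, -6, -5, -4, -3, -2, -1, 0, 1, 2, 3, 4, 5, 7, 8, 9, 10, 11, 13, 14, 16, 22, 28}, so |A + A| = 24.
K = |A + A| / |A| = 24/7 (already in lowest terms) ≈ 3.4286.
Reference: AP of size 7 gives K = 13/7 ≈ 1.8571; a fully generic set of size 7 gives K ≈ 4.0000.

|A| = 7, |A + A| = 24, K = 24/7.


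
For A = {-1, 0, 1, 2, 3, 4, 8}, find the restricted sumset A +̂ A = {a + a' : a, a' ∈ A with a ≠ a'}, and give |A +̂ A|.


Restricted sumset: A +̂ A = {a + a' : a ∈ A, a' ∈ A, a ≠ a'}.
Equivalently, take A + A and drop any sum 2a that is achievable ONLY as a + a for a ∈ A (i.e. sums representable only with equal summands).
Enumerate pairs (a, a') with a < a' (symmetric, so each unordered pair gives one sum; this covers all a ≠ a'):
  -1 + 0 = -1
  -1 + 1 = 0
  -1 + 2 = 1
  -1 + 3 = 2
  -1 + 4 = 3
  -1 + 8 = 7
  0 + 1 = 1
  0 + 2 = 2
  0 + 3 = 3
  0 + 4 = 4
  0 + 8 = 8
  1 + 2 = 3
  1 + 3 = 4
  1 + 4 = 5
  1 + 8 = 9
  2 + 3 = 5
  2 + 4 = 6
  2 + 8 = 10
  3 + 4 = 7
  3 + 8 = 11
  4 + 8 = 12
Collected distinct sums: {-1, 0, 1, 2, 3, 4, 5, 6, 7, 8, 9, 10, 11, 12}
|A +̂ A| = 14
(Reference bound: |A +̂ A| ≥ 2|A| - 3 for |A| ≥ 2, with |A| = 7 giving ≥ 11.)

|A +̂ A| = 14


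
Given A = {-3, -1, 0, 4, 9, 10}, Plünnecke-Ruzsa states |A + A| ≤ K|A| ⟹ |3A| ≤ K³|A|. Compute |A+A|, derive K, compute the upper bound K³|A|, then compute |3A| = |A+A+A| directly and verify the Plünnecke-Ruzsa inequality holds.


|A| = 6.
Step 1: Compute A + A by enumerating all 36 pairs.
A + A = {-6, -4, -3, -2, -1, 0, 1, 3, 4, 6, 7, 8, 9, 10, 13, 14, 18, 19, 20}, so |A + A| = 19.
Step 2: Doubling constant K = |A + A|/|A| = 19/6 = 19/6 ≈ 3.1667.
Step 3: Plünnecke-Ruzsa gives |3A| ≤ K³·|A| = (3.1667)³ · 6 ≈ 190.5278.
Step 4: Compute 3A = A + A + A directly by enumerating all triples (a,b,c) ∈ A³; |3A| = 36.
Step 5: Check 36 ≤ 190.5278? Yes ✓.

K = 19/6, Plünnecke-Ruzsa bound K³|A| ≈ 190.5278, |3A| = 36, inequality holds.


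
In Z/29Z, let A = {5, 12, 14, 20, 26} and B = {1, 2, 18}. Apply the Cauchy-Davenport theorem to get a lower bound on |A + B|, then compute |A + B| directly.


Cauchy-Davenport: |A + B| ≥ min(p, |A| + |B| - 1) for A, B nonempty in Z/pZ.
|A| = 5, |B| = 3, p = 29.
CD lower bound = min(29, 5 + 3 - 1) = min(29, 7) = 7.
Compute A + B mod 29 directly:
a = 5: 5+1=6, 5+2=7, 5+18=23
a = 12: 12+1=13, 12+2=14, 12+18=1
a = 14: 14+1=15, 14+2=16, 14+18=3
a = 20: 20+1=21, 20+2=22, 20+18=9
a = 26: 26+1=27, 26+2=28, 26+18=15
A + B = {1, 3, 6, 7, 9, 13, 14, 15, 16, 21, 22, 23, 27, 28}, so |A + B| = 14.
Verify: 14 ≥ 7? Yes ✓.

CD lower bound = 7, actual |A + B| = 14.


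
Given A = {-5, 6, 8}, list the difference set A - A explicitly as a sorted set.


A - A = {a - a' : a, a' ∈ A}.
Compute a - a' for each ordered pair (a, a'):
a = -5: -5--5=0, -5-6=-11, -5-8=-13
a = 6: 6--5=11, 6-6=0, 6-8=-2
a = 8: 8--5=13, 8-6=2, 8-8=0
Collecting distinct values (and noting 0 appears from a-a):
A - A = {-13, -11, -2, 0, 2, 11, 13}
|A - A| = 7

A - A = {-13, -11, -2, 0, 2, 11, 13}


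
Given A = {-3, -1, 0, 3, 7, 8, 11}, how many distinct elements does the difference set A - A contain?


A - A = {a - a' : a, a' ∈ A}; |A| = 7.
Bounds: 2|A|-1 ≤ |A - A| ≤ |A|² - |A| + 1, i.e. 13 ≤ |A - A| ≤ 43.
Note: 0 ∈ A - A always (from a - a). The set is symmetric: if d ∈ A - A then -d ∈ A - A.
Enumerate nonzero differences d = a - a' with a > a' (then include -d):
Positive differences: {1, 2, 3, 4, 5, 6, 7, 8, 9, 10, 11, 12, 14}
Full difference set: {0} ∪ (positive diffs) ∪ (negative diffs).
|A - A| = 1 + 2·13 = 27 (matches direct enumeration: 27).

|A - A| = 27


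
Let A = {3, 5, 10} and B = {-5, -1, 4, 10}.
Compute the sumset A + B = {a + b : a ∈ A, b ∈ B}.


A + B = {a + b : a ∈ A, b ∈ B}.
Enumerate all |A|·|B| = 3·4 = 12 pairs (a, b) and collect distinct sums.
a = 3: 3+-5=-2, 3+-1=2, 3+4=7, 3+10=13
a = 5: 5+-5=0, 5+-1=4, 5+4=9, 5+10=15
a = 10: 10+-5=5, 10+-1=9, 10+4=14, 10+10=20
Collecting distinct sums: A + B = {-2, 0, 2, 4, 5, 7, 9, 13, 14, 15, 20}
|A + B| = 11

A + B = {-2, 0, 2, 4, 5, 7, 9, 13, 14, 15, 20}


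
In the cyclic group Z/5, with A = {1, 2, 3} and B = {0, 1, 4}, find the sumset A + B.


Work in Z/5Z: reduce every sum a + b modulo 5.
Enumerate all 9 pairs:
a = 1: 1+0=1, 1+1=2, 1+4=0
a = 2: 2+0=2, 2+1=3, 2+4=1
a = 3: 3+0=3, 3+1=4, 3+4=2
Distinct residues collected: {0, 1, 2, 3, 4}
|A + B| = 5 (out of 5 total residues).

A + B = {0, 1, 2, 3, 4}


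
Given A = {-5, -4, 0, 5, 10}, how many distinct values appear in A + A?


A + A = {a + a' : a, a' ∈ A}; |A| = 5.
General bounds: 2|A| - 1 ≤ |A + A| ≤ |A|(|A|+1)/2, i.e. 9 ≤ |A + A| ≤ 15.
Lower bound 2|A|-1 is attained iff A is an arithmetic progression.
Enumerate sums a + a' for a ≤ a' (symmetric, so this suffices):
a = -5: -5+-5=-10, -5+-4=-9, -5+0=-5, -5+5=0, -5+10=5
a = -4: -4+-4=-8, -4+0=-4, -4+5=1, -4+10=6
a = 0: 0+0=0, 0+5=5, 0+10=10
a = 5: 5+5=10, 5+10=15
a = 10: 10+10=20
Distinct sums: {-10, -9, -8, -5, -4, 0, 1, 5, 6, 10, 15, 20}
|A + A| = 12

|A + A| = 12


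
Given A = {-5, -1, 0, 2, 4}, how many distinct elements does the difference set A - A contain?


A - A = {a - a' : a, a' ∈ A}; |A| = 5.
Bounds: 2|A|-1 ≤ |A - A| ≤ |A|² - |A| + 1, i.e. 9 ≤ |A - A| ≤ 21.
Note: 0 ∈ A - A always (from a - a). The set is symmetric: if d ∈ A - A then -d ∈ A - A.
Enumerate nonzero differences d = a - a' with a > a' (then include -d):
Positive differences: {1, 2, 3, 4, 5, 7, 9}
Full difference set: {0} ∪ (positive diffs) ∪ (negative diffs).
|A - A| = 1 + 2·7 = 15 (matches direct enumeration: 15).

|A - A| = 15


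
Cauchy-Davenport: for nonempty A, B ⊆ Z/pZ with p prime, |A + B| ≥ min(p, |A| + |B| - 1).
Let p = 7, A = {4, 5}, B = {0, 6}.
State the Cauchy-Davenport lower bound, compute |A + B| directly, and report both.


Cauchy-Davenport: |A + B| ≥ min(p, |A| + |B| - 1) for A, B nonempty in Z/pZ.
|A| = 2, |B| = 2, p = 7.
CD lower bound = min(7, 2 + 2 - 1) = min(7, 3) = 3.
Compute A + B mod 7 directly:
a = 4: 4+0=4, 4+6=3
a = 5: 5+0=5, 5+6=4
A + B = {3, 4, 5}, so |A + B| = 3.
Verify: 3 ≥ 3? Yes ✓.

CD lower bound = 3, actual |A + B| = 3.


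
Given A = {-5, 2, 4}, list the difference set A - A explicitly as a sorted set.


A - A = {a - a' : a, a' ∈ A}.
Compute a - a' for each ordered pair (a, a'):
a = -5: -5--5=0, -5-2=-7, -5-4=-9
a = 2: 2--5=7, 2-2=0, 2-4=-2
a = 4: 4--5=9, 4-2=2, 4-4=0
Collecting distinct values (and noting 0 appears from a-a):
A - A = {-9, -7, -2, 0, 2, 7, 9}
|A - A| = 7

A - A = {-9, -7, -2, 0, 2, 7, 9}


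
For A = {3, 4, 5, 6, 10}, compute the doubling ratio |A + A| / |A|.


|A| = 5.
Compute A + A by enumerating all 25 pairs.
A + A = {6, 7, 8, 9, 10, 11, 12, 13, 14, 15, 16, 20}, so |A + A| = 12.
K = |A + A| / |A| = 12/5 (already in lowest terms) ≈ 2.4000.
Reference: AP of size 5 gives K = 9/5 ≈ 1.8000; a fully generic set of size 5 gives K ≈ 3.0000.

|A| = 5, |A + A| = 12, K = 12/5.


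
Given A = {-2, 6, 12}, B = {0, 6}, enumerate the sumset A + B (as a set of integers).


A + B = {a + b : a ∈ A, b ∈ B}.
Enumerate all |A|·|B| = 3·2 = 6 pairs (a, b) and collect distinct sums.
a = -2: -2+0=-2, -2+6=4
a = 6: 6+0=6, 6+6=12
a = 12: 12+0=12, 12+6=18
Collecting distinct sums: A + B = {-2, 4, 6, 12, 18}
|A + B| = 5

A + B = {-2, 4, 6, 12, 18}


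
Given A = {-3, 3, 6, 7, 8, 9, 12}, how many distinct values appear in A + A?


A + A = {a + a' : a, a' ∈ A}; |A| = 7.
General bounds: 2|A| - 1 ≤ |A + A| ≤ |A|(|A|+1)/2, i.e. 13 ≤ |A + A| ≤ 28.
Lower bound 2|A|-1 is attained iff A is an arithmetic progression.
Enumerate sums a + a' for a ≤ a' (symmetric, so this suffices):
a = -3: -3+-3=-6, -3+3=0, -3+6=3, -3+7=4, -3+8=5, -3+9=6, -3+12=9
a = 3: 3+3=6, 3+6=9, 3+7=10, 3+8=11, 3+9=12, 3+12=15
a = 6: 6+6=12, 6+7=13, 6+8=14, 6+9=15, 6+12=18
a = 7: 7+7=14, 7+8=15, 7+9=16, 7+12=19
a = 8: 8+8=16, 8+9=17, 8+12=20
a = 9: 9+9=18, 9+12=21
a = 12: 12+12=24
Distinct sums: {-6, 0, 3, 4, 5, 6, 9, 10, 11, 12, 13, 14, 15, 16, 17, 18, 19, 20, 21, 24}
|A + A| = 20

|A + A| = 20


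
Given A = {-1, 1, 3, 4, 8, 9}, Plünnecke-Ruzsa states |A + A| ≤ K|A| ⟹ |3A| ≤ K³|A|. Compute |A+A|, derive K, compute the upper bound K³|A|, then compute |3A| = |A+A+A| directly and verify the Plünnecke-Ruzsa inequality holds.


|A| = 6.
Step 1: Compute A + A by enumerating all 36 pairs.
A + A = {-2, 0, 2, 3, 4, 5, 6, 7, 8, 9, 10, 11, 12, 13, 16, 17, 18}, so |A + A| = 17.
Step 2: Doubling constant K = |A + A|/|A| = 17/6 = 17/6 ≈ 2.8333.
Step 3: Plünnecke-Ruzsa gives |3A| ≤ K³·|A| = (2.8333)³ · 6 ≈ 136.4722.
Step 4: Compute 3A = A + A + A directly by enumerating all triples (a,b,c) ∈ A³; |3A| = 28.
Step 5: Check 28 ≤ 136.4722? Yes ✓.

K = 17/6, Plünnecke-Ruzsa bound K³|A| ≈ 136.4722, |3A| = 28, inequality holds.


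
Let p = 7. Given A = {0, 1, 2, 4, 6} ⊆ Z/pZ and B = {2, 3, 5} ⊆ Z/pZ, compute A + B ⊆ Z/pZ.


Work in Z/7Z: reduce every sum a + b modulo 7.
Enumerate all 15 pairs:
a = 0: 0+2=2, 0+3=3, 0+5=5
a = 1: 1+2=3, 1+3=4, 1+5=6
a = 2: 2+2=4, 2+3=5, 2+5=0
a = 4: 4+2=6, 4+3=0, 4+5=2
a = 6: 6+2=1, 6+3=2, 6+5=4
Distinct residues collected: {0, 1, 2, 3, 4, 5, 6}
|A + B| = 7 (out of 7 total residues).

A + B = {0, 1, 2, 3, 4, 5, 6}


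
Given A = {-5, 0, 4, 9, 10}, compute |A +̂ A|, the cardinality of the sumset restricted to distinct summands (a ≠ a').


Restricted sumset: A +̂ A = {a + a' : a ∈ A, a' ∈ A, a ≠ a'}.
Equivalently, take A + A and drop any sum 2a that is achievable ONLY as a + a for a ∈ A (i.e. sums representable only with equal summands).
Enumerate pairs (a, a') with a < a' (symmetric, so each unordered pair gives one sum; this covers all a ≠ a'):
  -5 + 0 = -5
  -5 + 4 = -1
  -5 + 9 = 4
  -5 + 10 = 5
  0 + 4 = 4
  0 + 9 = 9
  0 + 10 = 10
  4 + 9 = 13
  4 + 10 = 14
  9 + 10 = 19
Collected distinct sums: {-5, -1, 4, 5, 9, 10, 13, 14, 19}
|A +̂ A| = 9
(Reference bound: |A +̂ A| ≥ 2|A| - 3 for |A| ≥ 2, with |A| = 5 giving ≥ 7.)

|A +̂ A| = 9


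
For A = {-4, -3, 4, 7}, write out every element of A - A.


A - A = {a - a' : a, a' ∈ A}.
Compute a - a' for each ordered pair (a, a'):
a = -4: -4--4=0, -4--3=-1, -4-4=-8, -4-7=-11
a = -3: -3--4=1, -3--3=0, -3-4=-7, -3-7=-10
a = 4: 4--4=8, 4--3=7, 4-4=0, 4-7=-3
a = 7: 7--4=11, 7--3=10, 7-4=3, 7-7=0
Collecting distinct values (and noting 0 appears from a-a):
A - A = {-11, -10, -8, -7, -3, -1, 0, 1, 3, 7, 8, 10, 11}
|A - A| = 13

A - A = {-11, -10, -8, -7, -3, -1, 0, 1, 3, 7, 8, 10, 11}


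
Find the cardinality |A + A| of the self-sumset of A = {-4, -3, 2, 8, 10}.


A + A = {a + a' : a, a' ∈ A}; |A| = 5.
General bounds: 2|A| - 1 ≤ |A + A| ≤ |A|(|A|+1)/2, i.e. 9 ≤ |A + A| ≤ 15.
Lower bound 2|A|-1 is attained iff A is an arithmetic progression.
Enumerate sums a + a' for a ≤ a' (symmetric, so this suffices):
a = -4: -4+-4=-8, -4+-3=-7, -4+2=-2, -4+8=4, -4+10=6
a = -3: -3+-3=-6, -3+2=-1, -3+8=5, -3+10=7
a = 2: 2+2=4, 2+8=10, 2+10=12
a = 8: 8+8=16, 8+10=18
a = 10: 10+10=20
Distinct sums: {-8, -7, -6, -2, -1, 4, 5, 6, 7, 10, 12, 16, 18, 20}
|A + A| = 14

|A + A| = 14


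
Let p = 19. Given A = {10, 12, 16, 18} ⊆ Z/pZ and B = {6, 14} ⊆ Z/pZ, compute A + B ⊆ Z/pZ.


Work in Z/19Z: reduce every sum a + b modulo 19.
Enumerate all 8 pairs:
a = 10: 10+6=16, 10+14=5
a = 12: 12+6=18, 12+14=7
a = 16: 16+6=3, 16+14=11
a = 18: 18+6=5, 18+14=13
Distinct residues collected: {3, 5, 7, 11, 13, 16, 18}
|A + B| = 7 (out of 19 total residues).

A + B = {3, 5, 7, 11, 13, 16, 18}


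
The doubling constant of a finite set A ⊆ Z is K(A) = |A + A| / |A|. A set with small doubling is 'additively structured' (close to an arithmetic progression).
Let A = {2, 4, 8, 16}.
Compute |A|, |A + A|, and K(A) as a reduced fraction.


|A| = 4.
Compute A + A by enumerating all 16 pairs.
A + A = {4, 6, 8, 10, 12, 16, 18, 20, 24, 32}, so |A + A| = 10.
K = |A + A| / |A| = 10/4 = 5/2 ≈ 2.5000.
Reference: AP of size 4 gives K = 7/4 ≈ 1.7500; a fully generic set of size 4 gives K ≈ 2.5000.

|A| = 4, |A + A| = 10, K = 10/4 = 5/2.


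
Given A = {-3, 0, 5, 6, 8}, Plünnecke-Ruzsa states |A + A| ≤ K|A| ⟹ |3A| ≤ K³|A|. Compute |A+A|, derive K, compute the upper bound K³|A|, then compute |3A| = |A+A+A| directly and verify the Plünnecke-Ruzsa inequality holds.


|A| = 5.
Step 1: Compute A + A by enumerating all 25 pairs.
A + A = {-6, -3, 0, 2, 3, 5, 6, 8, 10, 11, 12, 13, 14, 16}, so |A + A| = 14.
Step 2: Doubling constant K = |A + A|/|A| = 14/5 = 14/5 ≈ 2.8000.
Step 3: Plünnecke-Ruzsa gives |3A| ≤ K³·|A| = (2.8000)³ · 5 ≈ 109.7600.
Step 4: Compute 3A = A + A + A directly by enumerating all triples (a,b,c) ∈ A³; |3A| = 26.
Step 5: Check 26 ≤ 109.7600? Yes ✓.

K = 14/5, Plünnecke-Ruzsa bound K³|A| ≈ 109.7600, |3A| = 26, inequality holds.


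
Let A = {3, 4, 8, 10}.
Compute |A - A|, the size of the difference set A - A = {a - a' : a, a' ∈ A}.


A - A = {a - a' : a, a' ∈ A}; |A| = 4.
Bounds: 2|A|-1 ≤ |A - A| ≤ |A|² - |A| + 1, i.e. 7 ≤ |A - A| ≤ 13.
Note: 0 ∈ A - A always (from a - a). The set is symmetric: if d ∈ A - A then -d ∈ A - A.
Enumerate nonzero differences d = a - a' with a > a' (then include -d):
Positive differences: {1, 2, 4, 5, 6, 7}
Full difference set: {0} ∪ (positive diffs) ∪ (negative diffs).
|A - A| = 1 + 2·6 = 13 (matches direct enumeration: 13).

|A - A| = 13


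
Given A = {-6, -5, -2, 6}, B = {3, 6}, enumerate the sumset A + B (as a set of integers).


A + B = {a + b : a ∈ A, b ∈ B}.
Enumerate all |A|·|B| = 4·2 = 8 pairs (a, b) and collect distinct sums.
a = -6: -6+3=-3, -6+6=0
a = -5: -5+3=-2, -5+6=1
a = -2: -2+3=1, -2+6=4
a = 6: 6+3=9, 6+6=12
Collecting distinct sums: A + B = {-3, -2, 0, 1, 4, 9, 12}
|A + B| = 7

A + B = {-3, -2, 0, 1, 4, 9, 12}


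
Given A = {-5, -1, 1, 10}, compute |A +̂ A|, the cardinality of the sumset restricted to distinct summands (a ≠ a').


Restricted sumset: A +̂ A = {a + a' : a ∈ A, a' ∈ A, a ≠ a'}.
Equivalently, take A + A and drop any sum 2a that is achievable ONLY as a + a for a ∈ A (i.e. sums representable only with equal summands).
Enumerate pairs (a, a') with a < a' (symmetric, so each unordered pair gives one sum; this covers all a ≠ a'):
  -5 + -1 = -6
  -5 + 1 = -4
  -5 + 10 = 5
  -1 + 1 = 0
  -1 + 10 = 9
  1 + 10 = 11
Collected distinct sums: {-6, -4, 0, 5, 9, 11}
|A +̂ A| = 6
(Reference bound: |A +̂ A| ≥ 2|A| - 3 for |A| ≥ 2, with |A| = 4 giving ≥ 5.)

|A +̂ A| = 6


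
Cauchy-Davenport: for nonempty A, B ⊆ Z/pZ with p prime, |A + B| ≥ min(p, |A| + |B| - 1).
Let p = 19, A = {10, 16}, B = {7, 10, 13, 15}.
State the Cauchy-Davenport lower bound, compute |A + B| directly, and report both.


Cauchy-Davenport: |A + B| ≥ min(p, |A| + |B| - 1) for A, B nonempty in Z/pZ.
|A| = 2, |B| = 4, p = 19.
CD lower bound = min(19, 2 + 4 - 1) = min(19, 5) = 5.
Compute A + B mod 19 directly:
a = 10: 10+7=17, 10+10=1, 10+13=4, 10+15=6
a = 16: 16+7=4, 16+10=7, 16+13=10, 16+15=12
A + B = {1, 4, 6, 7, 10, 12, 17}, so |A + B| = 7.
Verify: 7 ≥ 5? Yes ✓.

CD lower bound = 5, actual |A + B| = 7.


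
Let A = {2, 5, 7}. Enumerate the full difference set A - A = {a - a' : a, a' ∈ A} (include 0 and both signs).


A - A = {a - a' : a, a' ∈ A}.
Compute a - a' for each ordered pair (a, a'):
a = 2: 2-2=0, 2-5=-3, 2-7=-5
a = 5: 5-2=3, 5-5=0, 5-7=-2
a = 7: 7-2=5, 7-5=2, 7-7=0
Collecting distinct values (and noting 0 appears from a-a):
A - A = {-5, -3, -2, 0, 2, 3, 5}
|A - A| = 7

A - A = {-5, -3, -2, 0, 2, 3, 5}


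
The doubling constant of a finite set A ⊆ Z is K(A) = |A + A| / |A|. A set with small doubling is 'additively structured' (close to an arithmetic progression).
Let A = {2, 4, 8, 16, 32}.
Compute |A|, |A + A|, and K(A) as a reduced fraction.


|A| = 5.
Compute A + A by enumerating all 25 pairs.
A + A = {4, 6, 8, 10, 12, 16, 18, 20, 24, 32, 34, 36, 40, 48, 64}, so |A + A| = 15.
K = |A + A| / |A| = 15/5 = 3/1 ≈ 3.0000.
Reference: AP of size 5 gives K = 9/5 ≈ 1.8000; a fully generic set of size 5 gives K ≈ 3.0000.

|A| = 5, |A + A| = 15, K = 15/5 = 3/1.


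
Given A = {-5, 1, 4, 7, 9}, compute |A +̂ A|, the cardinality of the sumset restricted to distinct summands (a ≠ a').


Restricted sumset: A +̂ A = {a + a' : a ∈ A, a' ∈ A, a ≠ a'}.
Equivalently, take A + A and drop any sum 2a that is achievable ONLY as a + a for a ∈ A (i.e. sums representable only with equal summands).
Enumerate pairs (a, a') with a < a' (symmetric, so each unordered pair gives one sum; this covers all a ≠ a'):
  -5 + 1 = -4
  -5 + 4 = -1
  -5 + 7 = 2
  -5 + 9 = 4
  1 + 4 = 5
  1 + 7 = 8
  1 + 9 = 10
  4 + 7 = 11
  4 + 9 = 13
  7 + 9 = 16
Collected distinct sums: {-4, -1, 2, 4, 5, 8, 10, 11, 13, 16}
|A +̂ A| = 10
(Reference bound: |A +̂ A| ≥ 2|A| - 3 for |A| ≥ 2, with |A| = 5 giving ≥ 7.)

|A +̂ A| = 10


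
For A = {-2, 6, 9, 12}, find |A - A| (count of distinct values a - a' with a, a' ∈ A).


A - A = {a - a' : a, a' ∈ A}; |A| = 4.
Bounds: 2|A|-1 ≤ |A - A| ≤ |A|² - |A| + 1, i.e. 7 ≤ |A - A| ≤ 13.
Note: 0 ∈ A - A always (from a - a). The set is symmetric: if d ∈ A - A then -d ∈ A - A.
Enumerate nonzero differences d = a - a' with a > a' (then include -d):
Positive differences: {3, 6, 8, 11, 14}
Full difference set: {0} ∪ (positive diffs) ∪ (negative diffs).
|A - A| = 1 + 2·5 = 11 (matches direct enumeration: 11).

|A - A| = 11


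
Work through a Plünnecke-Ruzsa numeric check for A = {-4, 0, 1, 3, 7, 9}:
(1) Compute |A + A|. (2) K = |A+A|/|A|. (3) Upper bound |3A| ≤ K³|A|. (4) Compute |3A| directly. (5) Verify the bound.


|A| = 6.
Step 1: Compute A + A by enumerating all 36 pairs.
A + A = {-8, -4, -3, -1, 0, 1, 2, 3, 4, 5, 6, 7, 8, 9, 10, 12, 14, 16, 18}, so |A + A| = 19.
Step 2: Doubling constant K = |A + A|/|A| = 19/6 = 19/6 ≈ 3.1667.
Step 3: Plünnecke-Ruzsa gives |3A| ≤ K³·|A| = (3.1667)³ · 6 ≈ 190.5278.
Step 4: Compute 3A = A + A + A directly by enumerating all triples (a,b,c) ∈ A³; |3A| = 32.
Step 5: Check 32 ≤ 190.5278? Yes ✓.

K = 19/6, Plünnecke-Ruzsa bound K³|A| ≈ 190.5278, |3A| = 32, inequality holds.


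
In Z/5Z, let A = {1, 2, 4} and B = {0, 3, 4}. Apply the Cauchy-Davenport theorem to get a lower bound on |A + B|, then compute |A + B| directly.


Cauchy-Davenport: |A + B| ≥ min(p, |A| + |B| - 1) for A, B nonempty in Z/pZ.
|A| = 3, |B| = 3, p = 5.
CD lower bound = min(5, 3 + 3 - 1) = min(5, 5) = 5.
Compute A + B mod 5 directly:
a = 1: 1+0=1, 1+3=4, 1+4=0
a = 2: 2+0=2, 2+3=0, 2+4=1
a = 4: 4+0=4, 4+3=2, 4+4=3
A + B = {0, 1, 2, 3, 4}, so |A + B| = 5.
Verify: 5 ≥ 5? Yes ✓.

CD lower bound = 5, actual |A + B| = 5.


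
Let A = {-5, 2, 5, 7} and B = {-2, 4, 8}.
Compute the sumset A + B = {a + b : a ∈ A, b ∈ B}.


A + B = {a + b : a ∈ A, b ∈ B}.
Enumerate all |A|·|B| = 4·3 = 12 pairs (a, b) and collect distinct sums.
a = -5: -5+-2=-7, -5+4=-1, -5+8=3
a = 2: 2+-2=0, 2+4=6, 2+8=10
a = 5: 5+-2=3, 5+4=9, 5+8=13
a = 7: 7+-2=5, 7+4=11, 7+8=15
Collecting distinct sums: A + B = {-7, -1, 0, 3, 5, 6, 9, 10, 11, 13, 15}
|A + B| = 11

A + B = {-7, -1, 0, 3, 5, 6, 9, 10, 11, 13, 15}


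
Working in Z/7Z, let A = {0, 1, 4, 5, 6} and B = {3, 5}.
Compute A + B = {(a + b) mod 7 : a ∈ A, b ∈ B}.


Work in Z/7Z: reduce every sum a + b modulo 7.
Enumerate all 10 pairs:
a = 0: 0+3=3, 0+5=5
a = 1: 1+3=4, 1+5=6
a = 4: 4+3=0, 4+5=2
a = 5: 5+3=1, 5+5=3
a = 6: 6+3=2, 6+5=4
Distinct residues collected: {0, 1, 2, 3, 4, 5, 6}
|A + B| = 7 (out of 7 total residues).

A + B = {0, 1, 2, 3, 4, 5, 6}


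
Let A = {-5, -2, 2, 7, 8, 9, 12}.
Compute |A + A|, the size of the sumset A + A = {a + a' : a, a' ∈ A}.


A + A = {a + a' : a, a' ∈ A}; |A| = 7.
General bounds: 2|A| - 1 ≤ |A + A| ≤ |A|(|A|+1)/2, i.e. 13 ≤ |A + A| ≤ 28.
Lower bound 2|A|-1 is attained iff A is an arithmetic progression.
Enumerate sums a + a' for a ≤ a' (symmetric, so this suffices):
a = -5: -5+-5=-10, -5+-2=-7, -5+2=-3, -5+7=2, -5+8=3, -5+9=4, -5+12=7
a = -2: -2+-2=-4, -2+2=0, -2+7=5, -2+8=6, -2+9=7, -2+12=10
a = 2: 2+2=4, 2+7=9, 2+8=10, 2+9=11, 2+12=14
a = 7: 7+7=14, 7+8=15, 7+9=16, 7+12=19
a = 8: 8+8=16, 8+9=17, 8+12=20
a = 9: 9+9=18, 9+12=21
a = 12: 12+12=24
Distinct sums: {-10, -7, -4, -3, 0, 2, 3, 4, 5, 6, 7, 9, 10, 11, 14, 15, 16, 17, 18, 19, 20, 21, 24}
|A + A| = 23

|A + A| = 23


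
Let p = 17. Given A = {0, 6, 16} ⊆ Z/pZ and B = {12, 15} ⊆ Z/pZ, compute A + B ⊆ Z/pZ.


Work in Z/17Z: reduce every sum a + b modulo 17.
Enumerate all 6 pairs:
a = 0: 0+12=12, 0+15=15
a = 6: 6+12=1, 6+15=4
a = 16: 16+12=11, 16+15=14
Distinct residues collected: {1, 4, 11, 12, 14, 15}
|A + B| = 6 (out of 17 total residues).

A + B = {1, 4, 11, 12, 14, 15}


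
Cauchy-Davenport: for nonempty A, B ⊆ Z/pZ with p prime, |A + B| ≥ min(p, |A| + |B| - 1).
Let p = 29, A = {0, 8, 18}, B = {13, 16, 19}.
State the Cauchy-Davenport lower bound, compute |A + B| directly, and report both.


Cauchy-Davenport: |A + B| ≥ min(p, |A| + |B| - 1) for A, B nonempty in Z/pZ.
|A| = 3, |B| = 3, p = 29.
CD lower bound = min(29, 3 + 3 - 1) = min(29, 5) = 5.
Compute A + B mod 29 directly:
a = 0: 0+13=13, 0+16=16, 0+19=19
a = 8: 8+13=21, 8+16=24, 8+19=27
a = 18: 18+13=2, 18+16=5, 18+19=8
A + B = {2, 5, 8, 13, 16, 19, 21, 24, 27}, so |A + B| = 9.
Verify: 9 ≥ 5? Yes ✓.

CD lower bound = 5, actual |A + B| = 9.


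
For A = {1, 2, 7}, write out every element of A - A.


A - A = {a - a' : a, a' ∈ A}.
Compute a - a' for each ordered pair (a, a'):
a = 1: 1-1=0, 1-2=-1, 1-7=-6
a = 2: 2-1=1, 2-2=0, 2-7=-5
a = 7: 7-1=6, 7-2=5, 7-7=0
Collecting distinct values (and noting 0 appears from a-a):
A - A = {-6, -5, -1, 0, 1, 5, 6}
|A - A| = 7

A - A = {-6, -5, -1, 0, 1, 5, 6}


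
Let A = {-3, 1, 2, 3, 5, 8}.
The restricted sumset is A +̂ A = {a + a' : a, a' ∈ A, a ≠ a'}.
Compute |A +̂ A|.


Restricted sumset: A +̂ A = {a + a' : a ∈ A, a' ∈ A, a ≠ a'}.
Equivalently, take A + A and drop any sum 2a that is achievable ONLY as a + a for a ∈ A (i.e. sums representable only with equal summands).
Enumerate pairs (a, a') with a < a' (symmetric, so each unordered pair gives one sum; this covers all a ≠ a'):
  -3 + 1 = -2
  -3 + 2 = -1
  -3 + 3 = 0
  -3 + 5 = 2
  -3 + 8 = 5
  1 + 2 = 3
  1 + 3 = 4
  1 + 5 = 6
  1 + 8 = 9
  2 + 3 = 5
  2 + 5 = 7
  2 + 8 = 10
  3 + 5 = 8
  3 + 8 = 11
  5 + 8 = 13
Collected distinct sums: {-2, -1, 0, 2, 3, 4, 5, 6, 7, 8, 9, 10, 11, 13}
|A +̂ A| = 14
(Reference bound: |A +̂ A| ≥ 2|A| - 3 for |A| ≥ 2, with |A| = 6 giving ≥ 9.)

|A +̂ A| = 14


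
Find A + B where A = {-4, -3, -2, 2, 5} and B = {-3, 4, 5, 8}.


A + B = {a + b : a ∈ A, b ∈ B}.
Enumerate all |A|·|B| = 5·4 = 20 pairs (a, b) and collect distinct sums.
a = -4: -4+-3=-7, -4+4=0, -4+5=1, -4+8=4
a = -3: -3+-3=-6, -3+4=1, -3+5=2, -3+8=5
a = -2: -2+-3=-5, -2+4=2, -2+5=3, -2+8=6
a = 2: 2+-3=-1, 2+4=6, 2+5=7, 2+8=10
a = 5: 5+-3=2, 5+4=9, 5+5=10, 5+8=13
Collecting distinct sums: A + B = {-7, -6, -5, -1, 0, 1, 2, 3, 4, 5, 6, 7, 9, 10, 13}
|A + B| = 15

A + B = {-7, -6, -5, -1, 0, 1, 2, 3, 4, 5, 6, 7, 9, 10, 13}


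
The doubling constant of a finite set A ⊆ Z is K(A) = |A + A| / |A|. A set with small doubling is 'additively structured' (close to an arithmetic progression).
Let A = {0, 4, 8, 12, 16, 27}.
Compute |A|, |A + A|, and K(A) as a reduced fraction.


|A| = 6.
Compute A + A by enumerating all 36 pairs.
A + A = {0, 4, 8, 12, 16, 20, 24, 27, 28, 31, 32, 35, 39, 43, 54}, so |A + A| = 15.
K = |A + A| / |A| = 15/6 = 5/2 ≈ 2.5000.
Reference: AP of size 6 gives K = 11/6 ≈ 1.8333; a fully generic set of size 6 gives K ≈ 3.5000.

|A| = 6, |A + A| = 15, K = 15/6 = 5/2.
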